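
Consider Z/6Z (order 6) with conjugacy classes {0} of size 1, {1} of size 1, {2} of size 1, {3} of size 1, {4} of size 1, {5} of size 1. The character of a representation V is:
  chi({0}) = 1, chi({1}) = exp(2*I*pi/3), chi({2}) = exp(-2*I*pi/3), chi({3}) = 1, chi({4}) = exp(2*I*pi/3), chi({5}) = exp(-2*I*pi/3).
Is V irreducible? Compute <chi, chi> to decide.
Irreducible: <chi, chi> = 1.

Derivation: <chi, chi> = (1/|G|) sum_C |C| * |chi(C)|^2 = (1/6)[1*|1|^2 + 1*|exp(2*I*pi/3)|^2 + 1*|exp(-2*I*pi/3)|^2 + 1*|1|^2 + 1*|exp(2*I*pi/3)|^2 + 1*|exp(-2*I*pi/3)|^2]
  = (1/6)[(1) + (1) + (1) + (1) + (1) + (1)] = 6/6 = 1.
(Exp terms are combined using exp(i*s)*conj(exp(i*t)) = exp(i*(s-t)), and sums of them are collapsed using the identity that for every m > 1 the m distinct m-th roots of unity sum to 0, e.g. 1 + exp(2*I*pi/3) + exp(-2*I*pi/3) = 0.)
A character is irreducible iff <chi, chi> = 1, so this representation is irreducible.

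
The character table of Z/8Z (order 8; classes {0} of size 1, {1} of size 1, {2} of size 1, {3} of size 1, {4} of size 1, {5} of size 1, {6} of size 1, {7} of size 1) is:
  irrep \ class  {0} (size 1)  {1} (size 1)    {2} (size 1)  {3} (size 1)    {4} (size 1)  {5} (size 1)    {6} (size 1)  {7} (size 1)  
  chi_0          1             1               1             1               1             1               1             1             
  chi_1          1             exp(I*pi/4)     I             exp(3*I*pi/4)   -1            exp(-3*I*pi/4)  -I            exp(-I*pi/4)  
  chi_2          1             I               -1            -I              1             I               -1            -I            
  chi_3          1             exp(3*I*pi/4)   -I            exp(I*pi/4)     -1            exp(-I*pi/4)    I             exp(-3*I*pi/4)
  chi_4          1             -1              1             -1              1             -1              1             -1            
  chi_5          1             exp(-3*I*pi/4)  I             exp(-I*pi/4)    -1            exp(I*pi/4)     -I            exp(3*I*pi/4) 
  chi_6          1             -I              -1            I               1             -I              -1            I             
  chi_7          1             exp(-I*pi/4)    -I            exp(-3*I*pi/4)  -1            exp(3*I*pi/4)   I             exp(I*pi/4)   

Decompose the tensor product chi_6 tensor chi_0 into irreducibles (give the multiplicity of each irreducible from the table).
chi_6 tensor chi_0 = chi_6 (all other irreducibles have multiplicity 0).

Argument: The character of a tensor product is the pointwise product (chi_6 * chi_0)(C) = chi_6(C) * chi_0(C):
  {0}: (1)*(1), {1}: (-I)*(1), {2}: (-1)*(1), {3}: (I)*(1), {4}: (1)*(1), {5}: (-I)*(1), {6}: (-1)*(1), {7}: (I)*(1)
so (chi_6 * chi_0) takes values
  {0} -> 1, {1} -> -I, {2} -> -1, {3} -> I, {4} -> 1, {5} -> -I, {6} -> -1, {7} -> I.
Now take the inner product of this character with each irreducible chi from the table, <chi_6*chi_0, chi> = (1/8) sum_C |C| (chi_6*chi_0)(C) conj(chi(C)):
  <chi_6*chi_0, chi_0> = (1/8)[1*(1)*conj(1) + 1*(-I)*conj(1) + 1*(-1)*conj(1) + 1*(I)*conj(1) + 1*(1)*conj(1) + 1*(-I)*conj(1) + 1*(-1)*conj(1) + 1*(I)*conj(1)]
      = (1/8)[(1) + (-I) + (-1) + (I) + (1) + (-I) + (-1) + (I)] = 0/8 = 0
  <chi_6*chi_0, chi_1> = (1/8)[1*(1)*conj(1) + 1*(-I)*conj(exp(I*pi/4)) + 1*(-1)*conj(I) + 1*(I)*conj(exp(3*I*pi/4)) + 1*(1)*conj(-1) + 1*(-I)*conj(exp(-3*I*pi/4)) + 1*(-1)*conj(-I) + 1*(I)*conj(exp(-I*pi/4))]
      = (1/8)[(1) + (-exp(I*pi/4)) + (I) + (exp(-I*pi/4)) + (-1) + (-exp(-3*I*pi/4)) + (-I) + (exp(3*I*pi/4))] = 0/8 = 0
  <chi_6*chi_0, chi_2> = (1/8)[1*(1)*conj(1) + 1*(-I)*conj(I) + 1*(-1)*conj(-1) + 1*(I)*conj(-I) + 1*(1)*conj(1) + 1*(-I)*conj(I) + 1*(-1)*conj(-1) + 1*(I)*conj(-I)]
      = (1/8)[(1) + (-1) + (1) + (-1) + (1) + (-1) + (1) + (-1)] = 0/8 = 0
  <chi_6*chi_0, chi_3> = (1/8)[1*(1)*conj(1) + 1*(-I)*conj(exp(3*I*pi/4)) + 1*(-1)*conj(-I) + 1*(I)*conj(exp(I*pi/4)) + 1*(1)*conj(-1) + 1*(-I)*conj(exp(-I*pi/4)) + 1*(-1)*conj(I) + 1*(I)*conj(exp(-3*I*pi/4))]
      = (1/8)[(1) + (-exp(-I*pi/4)) + (-I) + (exp(I*pi/4)) + (-1) + (-exp(3*I*pi/4)) + (I) + (exp(-3*I*pi/4))] = 0/8 = 0
  <chi_6*chi_0, chi_4> = (1/8)[1*(1)*conj(1) + 1*(-I)*conj(-1) + 1*(-1)*conj(1) + 1*(I)*conj(-1) + 1*(1)*conj(1) + 1*(-I)*conj(-1) + 1*(-1)*conj(1) + 1*(I)*conj(-1)]
      = (1/8)[(1) + (I) + (-1) + (-I) + (1) + (I) + (-1) + (-I)] = 0/8 = 0
  <chi_6*chi_0, chi_5> = (1/8)[1*(1)*conj(1) + 1*(-I)*conj(exp(-3*I*pi/4)) + 1*(-1)*conj(I) + 1*(I)*conj(exp(-I*pi/4)) + 1*(1)*conj(-1) + 1*(-I)*conj(exp(I*pi/4)) + 1*(-1)*conj(-I) + 1*(I)*conj(exp(3*I*pi/4))]
      = (1/8)[(1) + (-exp(-3*I*pi/4)) + (I) + (exp(3*I*pi/4)) + (-1) + (-exp(I*pi/4)) + (-I) + (exp(-I*pi/4))] = 0/8 = 0
  <chi_6*chi_0, chi_6> = (1/8)[1*(1)*conj(1) + 1*(-I)*conj(-I) + 1*(-1)*conj(-1) + 1*(I)*conj(I) + 1*(1)*conj(1) + 1*(-I)*conj(-I) + 1*(-1)*conj(-1) + 1*(I)*conj(I)]
      = (1/8)[(1) + (1) + (1) + (1) + (1) + (1) + (1) + (1)] = 8/8 = 1
  <chi_6*chi_0, chi_7> = (1/8)[1*(1)*conj(1) + 1*(-I)*conj(exp(-I*pi/4)) + 1*(-1)*conj(-I) + 1*(I)*conj(exp(-3*I*pi/4)) + 1*(1)*conj(-1) + 1*(-I)*conj(exp(3*I*pi/4)) + 1*(-1)*conj(I) + 1*(I)*conj(exp(I*pi/4))]
      = (1/8)[(1) + (-exp(3*I*pi/4)) + (-I) + (exp(-3*I*pi/4)) + (-1) + (-exp(-I*pi/4)) + (I) + (exp(I*pi/4))] = 0/8 = 0
(Exp terms are combined using exp(i*s)*conj(exp(i*t)) = exp(i*(s-t)), and sums of them are collapsed using the identity that for every m > 1 the m distinct m-th roots of unity sum to 0, e.g. 1 + exp(2*I*pi/3) + exp(-2*I*pi/3) = 0.)
Hence the multiplicities are chi_6: 1. Dimension check: dim(chi_6)*dim(chi_0) = 1*1 = 1 and sum (mult * dim) = 1*1 = 1.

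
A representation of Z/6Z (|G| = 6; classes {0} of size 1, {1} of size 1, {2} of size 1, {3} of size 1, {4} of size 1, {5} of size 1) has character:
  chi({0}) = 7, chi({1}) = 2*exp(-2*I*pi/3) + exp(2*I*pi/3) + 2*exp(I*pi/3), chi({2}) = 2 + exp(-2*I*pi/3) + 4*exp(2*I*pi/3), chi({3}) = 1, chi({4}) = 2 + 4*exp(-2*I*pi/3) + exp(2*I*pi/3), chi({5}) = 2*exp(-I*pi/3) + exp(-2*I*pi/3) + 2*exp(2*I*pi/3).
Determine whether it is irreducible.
Not irreducible (reducible): <chi, chi> = 11 > 1.

Proof sketch: <chi, chi> = (1/|G|) sum_C |C| * |chi(C)|^2 = (1/6)[1*|7|^2 + 1*|2*exp(-2*I*pi/3) + exp(2*I*pi/3) + 2*exp(I*pi/3)|^2 + 1*|2 + exp(-2*I*pi/3) + 4*exp(2*I*pi/3)|^2 + 1*|1|^2 + 1*|2 + 4*exp(-2*I*pi/3) + exp(2*I*pi/3)|^2 + 1*|2*exp(-I*pi/3) + exp(-2*I*pi/3) + 2*exp(2*I*pi/3)|^2]
  = (1/6)[(49) + (1) + (7) + (1) + (7) + (1)] = 66/6 = 11.
(Exp terms are combined using exp(i*s)*conj(exp(i*t)) = exp(i*(s-t)), and sums of them are collapsed using the identity that for every m > 1 the m distinct m-th roots of unity sum to 0, e.g. 1 + exp(2*I*pi/3) + exp(-2*I*pi/3) = 0.)
A character is irreducible iff <chi, chi> = 1, so this representation is reducible.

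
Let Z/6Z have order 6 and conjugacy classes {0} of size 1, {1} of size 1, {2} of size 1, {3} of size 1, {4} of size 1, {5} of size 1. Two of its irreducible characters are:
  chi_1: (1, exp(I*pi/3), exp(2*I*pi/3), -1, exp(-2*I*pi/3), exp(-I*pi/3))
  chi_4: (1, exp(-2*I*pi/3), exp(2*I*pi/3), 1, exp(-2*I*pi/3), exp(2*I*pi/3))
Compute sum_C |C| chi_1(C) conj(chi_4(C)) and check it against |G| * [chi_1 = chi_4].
Sum = 0; so <chi_1, chi_4> = 0 (distinct irreducibles are orthogonal).

Working: Compute term by term over conjugacy classes (|C| * chi_1(C) * conj(chi_4(C))):
  1*(1)*conj(1) + 1*(exp(I*pi/3))*conj(exp(-2*I*pi/3)) + 1*(exp(2*I*pi/3))*conj(exp(2*I*pi/3)) + 1*(-1)*conj(1) + 1*(exp(-2*I*pi/3))*conj(exp(-2*I*pi/3)) + 1*(exp(-I*pi/3))*conj(exp(2*I*pi/3))
  = (1) + (-1) + (1) + (-1) + (1) + (-1)
  = 0.
(Exp terms are combined using exp(i*s)*conj(exp(i*t)) = exp(i*(s-t)), and sums of them are collapsed using the identity that for every m > 1 the m distinct m-th roots of unity sum to 0, e.g. 1 + exp(2*I*pi/3) + exp(-2*I*pi/3) = 0.)
Dividing by |G| = 6 gives 0/6 = 0, matching the row-orthogonality relation <chi_1, chi_4> = [chi_1 = chi_4].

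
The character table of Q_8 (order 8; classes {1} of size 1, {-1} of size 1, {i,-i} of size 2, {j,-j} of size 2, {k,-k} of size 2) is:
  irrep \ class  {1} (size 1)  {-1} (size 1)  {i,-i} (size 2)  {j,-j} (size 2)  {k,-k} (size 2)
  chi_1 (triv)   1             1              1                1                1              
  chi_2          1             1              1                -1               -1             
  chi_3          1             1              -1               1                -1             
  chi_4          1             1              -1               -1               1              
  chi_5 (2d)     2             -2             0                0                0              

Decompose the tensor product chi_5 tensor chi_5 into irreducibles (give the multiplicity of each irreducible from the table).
chi_5 tensor chi_5 = chi_1 + chi_2 + chi_3 + chi_4 (all other irreducibles have multiplicity 0).

Justification: The character of a tensor product is the pointwise product (chi_5 * chi_5)(C) = chi_5(C) * chi_5(C):
  {1}: (2)*(2), {-1}: (-2)*(-2), {i,-i}: (0)*(0), {j,-j}: (0)*(0), {k,-k}: (0)*(0)
so (chi_5 * chi_5) takes values
  {1} -> 4, {-1} -> 4, {i,-i} -> 0, {j,-j} -> 0, {k,-k} -> 0.
Now take the inner product of this character with each irreducible chi from the table, <chi_5*chi_5, chi> = (1/8) sum_C |C| (chi_5*chi_5)(C) conj(chi(C)):
  <chi_5*chi_5, chi_1> = (1/8)[1*(4)*conj(1) + 1*(4)*conj(1) + 2*(0)*conj(1) + 2*(0)*conj(1) + 2*(0)*conj(1)]
      = (1/8)[(4) + (4) + (0) + (0) + (0)] = 8/8 = 1
  <chi_5*chi_5, chi_2> = (1/8)[1*(4)*conj(1) + 1*(4)*conj(1) + 2*(0)*conj(1) + 2*(0)*conj(-1) + 2*(0)*conj(-1)]
      = (1/8)[(4) + (4) + (0) + (0) + (0)] = 8/8 = 1
  <chi_5*chi_5, chi_3> = (1/8)[1*(4)*conj(1) + 1*(4)*conj(1) + 2*(0)*conj(-1) + 2*(0)*conj(1) + 2*(0)*conj(-1)]
      = (1/8)[(4) + (4) + (0) + (0) + (0)] = 8/8 = 1
  <chi_5*chi_5, chi_4> = (1/8)[1*(4)*conj(1) + 1*(4)*conj(1) + 2*(0)*conj(-1) + 2*(0)*conj(-1) + 2*(0)*conj(1)]
      = (1/8)[(4) + (4) + (0) + (0) + (0)] = 8/8 = 1
  <chi_5*chi_5, chi_5> = (1/8)[1*(4)*conj(2) + 1*(4)*conj(-2) + 2*(0)*conj(0) + 2*(0)*conj(0) + 2*(0)*conj(0)]
      = (1/8)[(8) + (-8) + (0) + (0) + (0)] = 0/8 = 0
Hence the multiplicities are chi_1: 1, chi_2: 1, chi_3: 1, chi_4: 1. Dimension check: dim(chi_5)*dim(chi_5) = 2*2 = 4 and sum (mult * dim) = 1*1 + 1*1 + 1*1 + 1*1 = 4.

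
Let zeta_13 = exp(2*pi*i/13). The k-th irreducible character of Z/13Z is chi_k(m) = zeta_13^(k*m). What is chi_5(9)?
chi_5(9) = zeta_13^45 = exp(12*I*pi/13)

Argument: chi_5(9) = zeta_13^(5*9) = zeta_13^45. Since zeta_13^13 = 1, this equals zeta_13^6 = exp(2*pi*i*6/13) = exp(12*I*pi/13).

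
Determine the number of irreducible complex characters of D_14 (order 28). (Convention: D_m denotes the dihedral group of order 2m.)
10

Reasoning: The number of irreducible complex representations of a finite group equals its number of conjugacy classes. D_14 has 10 conjugacy classes (n/2 + 3 for n even), so D_14 (order 28) has exactly 10 irreducible complex representations.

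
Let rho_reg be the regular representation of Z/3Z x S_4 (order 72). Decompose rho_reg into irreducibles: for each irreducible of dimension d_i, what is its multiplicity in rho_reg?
Each irreducible V_i of dimension d_i appears with multiplicity d_i, i.e. rho_reg = (direct sum over all irreducibles V_i) d_i V_i. The irreducible dimensions for Z/3Z x S_4 are 1, 1, 1, 1, 1, 1, 2, 2, 2, 3, 3, 3, 3, 3, 3: 6 irreducibles of dimension 1, each with multiplicity 1; 3 irreducibles of dimension 2, each with multiplicity 2; 6 irreducibles of dimension 3, each with multiplicity 3. Total dimension 6*1*1 + 3*2*2 + 6*3*3 = 72 = |G|.

Explanation: General theorem: in the regular representation of a finite group G, each irreducible appears with multiplicity equal to its dimension. Check: dim(rho_reg) = sum d_i^2 = 1 + 1 + 1 + 1 + 1 + 1 + 4 + 4 + 4 + 9 + 9 + 9 + 9 + 9 + 9 = 72 = |G|.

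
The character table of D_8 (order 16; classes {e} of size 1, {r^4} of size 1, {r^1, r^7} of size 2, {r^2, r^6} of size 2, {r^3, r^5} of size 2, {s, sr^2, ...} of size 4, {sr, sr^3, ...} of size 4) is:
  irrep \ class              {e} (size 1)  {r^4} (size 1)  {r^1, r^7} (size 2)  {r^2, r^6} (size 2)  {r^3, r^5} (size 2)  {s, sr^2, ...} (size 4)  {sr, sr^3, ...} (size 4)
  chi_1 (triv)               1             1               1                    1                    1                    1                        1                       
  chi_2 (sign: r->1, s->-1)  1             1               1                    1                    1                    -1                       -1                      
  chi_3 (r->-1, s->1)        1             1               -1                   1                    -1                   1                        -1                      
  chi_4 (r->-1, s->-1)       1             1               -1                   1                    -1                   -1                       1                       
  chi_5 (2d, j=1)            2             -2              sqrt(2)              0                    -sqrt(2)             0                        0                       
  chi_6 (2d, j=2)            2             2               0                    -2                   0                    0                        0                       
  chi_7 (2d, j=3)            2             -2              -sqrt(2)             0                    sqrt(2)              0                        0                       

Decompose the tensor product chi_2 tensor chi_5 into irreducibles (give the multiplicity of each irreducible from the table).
chi_2 tensor chi_5 = chi_5 (all other irreducibles have multiplicity 0).

Derivation: The character of a tensor product is the pointwise product (chi_2 * chi_5)(C) = chi_2(C) * chi_5(C):
  {e}: (1)*(2), {r^4}: (1)*(-2), {r^1, r^7}: (1)*(sqrt(2)), {r^2, r^6}: (1)*(0), {r^3, r^5}: (1)*(-sqrt(2)), {s, sr^2, ...}: (-1)*(0), {sr, sr^3, ...}: (-1)*(0)
so (chi_2 * chi_5) takes values
  {e} -> 2, {r^4} -> -2, {r^1, r^7} -> sqrt(2), {r^2, r^6} -> 0, {r^3, r^5} -> -sqrt(2), {s, sr^2, ...} -> 0, {sr, sr^3, ...} -> 0.
Now take the inner product of this character with each irreducible chi from the table, <chi_2*chi_5, chi> = (1/16) sum_C |C| (chi_2*chi_5)(C) conj(chi(C)):
  <chi_2*chi_5, chi_1> = (1/16)[1*(2)*conj(1) + 1*(-2)*conj(1) + 2*(sqrt(2))*conj(1) + 2*(0)*conj(1) + 2*(-sqrt(2))*conj(1) + 4*(0)*conj(1) + 4*(0)*conj(1)]
      = (1/16)[(2) + (-2) + (2*sqrt(2)) + (0) + (-2*sqrt(2)) + (0) + (0)] = 0/16 = 0
  <chi_2*chi_5, chi_2> = (1/16)[1*(2)*conj(1) + 1*(-2)*conj(1) + 2*(sqrt(2))*conj(1) + 2*(0)*conj(1) + 2*(-sqrt(2))*conj(1) + 4*(0)*conj(-1) + 4*(0)*conj(-1)]
      = (1/16)[(2) + (-2) + (2*sqrt(2)) + (0) + (-2*sqrt(2)) + (0) + (0)] = 0/16 = 0
  <chi_2*chi_5, chi_3> = (1/16)[1*(2)*conj(1) + 1*(-2)*conj(1) + 2*(sqrt(2))*conj(-1) + 2*(0)*conj(1) + 2*(-sqrt(2))*conj(-1) + 4*(0)*conj(1) + 4*(0)*conj(-1)]
      = (1/16)[(2) + (-2) + (-2*sqrt(2)) + (0) + (2*sqrt(2)) + (0) + (0)] = 0/16 = 0
  <chi_2*chi_5, chi_4> = (1/16)[1*(2)*conj(1) + 1*(-2)*conj(1) + 2*(sqrt(2))*conj(-1) + 2*(0)*conj(1) + 2*(-sqrt(2))*conj(-1) + 4*(0)*conj(-1) + 4*(0)*conj(1)]
      = (1/16)[(2) + (-2) + (-2*sqrt(2)) + (0) + (2*sqrt(2)) + (0) + (0)] = 0/16 = 0
  <chi_2*chi_5, chi_5> = (1/16)[1*(2)*conj(2) + 1*(-2)*conj(-2) + 2*(sqrt(2))*conj(sqrt(2)) + 2*(0)*conj(0) + 2*(-sqrt(2))*conj(-sqrt(2)) + 4*(0)*conj(0) + 4*(0)*conj(0)]
      = (1/16)[(4) + (4) + (4) + (0) + (4) + (0) + (0)] = 16/16 = 1
  <chi_2*chi_5, chi_6> = (1/16)[1*(2)*conj(2) + 1*(-2)*conj(2) + 2*(sqrt(2))*conj(0) + 2*(0)*conj(-2) + 2*(-sqrt(2))*conj(0) + 4*(0)*conj(0) + 4*(0)*conj(0)]
      = (1/16)[(4) + (-4) + (0) + (0) + (0) + (0) + (0)] = 0/16 = 0
  <chi_2*chi_5, chi_7> = (1/16)[1*(2)*conj(2) + 1*(-2)*conj(-2) + 2*(sqrt(2))*conj(-sqrt(2)) + 2*(0)*conj(0) + 2*(-sqrt(2))*conj(sqrt(2)) + 4*(0)*conj(0) + 4*(0)*conj(0)]
      = (1/16)[(4) + (4) + (-4) + (0) + (-4) + (0) + (0)] = 0/16 = 0
Hence the multiplicities are chi_5: 1. Dimension check: dim(chi_2)*dim(chi_5) = 1*2 = 2 and sum (mult * dim) = 1*2 = 2.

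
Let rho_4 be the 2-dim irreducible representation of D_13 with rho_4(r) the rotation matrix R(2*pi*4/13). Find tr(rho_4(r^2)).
chi_{rho_4}(r^2) = 2*cos(2*pi*4*2/13) = -2*cos(3*pi/13)

rho_4(r^2) is rotation by angle 2*pi*4*2/13, whose trace is 2*cos(2*pi*4*2/13) = -2*cos(3*pi/13).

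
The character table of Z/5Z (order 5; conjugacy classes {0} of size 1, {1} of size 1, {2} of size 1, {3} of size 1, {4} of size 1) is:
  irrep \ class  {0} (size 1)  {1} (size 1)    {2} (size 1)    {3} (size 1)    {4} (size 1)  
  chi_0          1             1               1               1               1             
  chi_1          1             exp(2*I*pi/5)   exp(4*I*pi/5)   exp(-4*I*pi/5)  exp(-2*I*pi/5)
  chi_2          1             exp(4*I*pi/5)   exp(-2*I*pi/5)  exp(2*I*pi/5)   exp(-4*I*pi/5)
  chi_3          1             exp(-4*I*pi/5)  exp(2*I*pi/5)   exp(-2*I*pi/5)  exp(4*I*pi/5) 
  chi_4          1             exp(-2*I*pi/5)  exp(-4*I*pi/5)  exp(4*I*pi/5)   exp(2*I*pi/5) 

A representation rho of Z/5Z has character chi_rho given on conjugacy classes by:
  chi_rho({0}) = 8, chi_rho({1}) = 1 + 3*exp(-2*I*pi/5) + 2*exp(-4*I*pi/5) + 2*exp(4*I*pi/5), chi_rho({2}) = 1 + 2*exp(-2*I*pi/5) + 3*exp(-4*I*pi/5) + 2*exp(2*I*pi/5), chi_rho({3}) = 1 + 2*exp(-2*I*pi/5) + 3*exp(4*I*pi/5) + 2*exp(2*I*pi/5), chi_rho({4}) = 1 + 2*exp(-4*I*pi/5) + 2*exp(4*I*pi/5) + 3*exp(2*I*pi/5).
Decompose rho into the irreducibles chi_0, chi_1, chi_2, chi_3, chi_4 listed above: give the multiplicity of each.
Multiplicities: chi_0: 1, chi_1: 0, chi_2: 2, chi_3: 2, chi_4: 3.

Reasoning: Use <chi_rho, chi> = (1/|G|) sum_C |C| * chi_rho(C) * conj(chi(C)) with |G| = 5 for each irreducible chi in the table:
  <chi_rho, chi_0> = (1/5)[1*(8)*conj(1) + 1*(1 + 3*exp(-2*I*pi/5) + 2*exp(-4*I*pi/5) + 2*exp(4*I*pi/5))*conj(1) + 1*(1 + 2*exp(-2*I*pi/5) + 3*exp(-4*I*pi/5) + 2*exp(2*I*pi/5))*conj(1) + 1*(1 + 2*exp(-2*I*pi/5) + 3*exp(4*I*pi/5) + 2*exp(2*I*pi/5))*conj(1) + 1*(1 + 2*exp(-4*I*pi/5) + 2*exp(4*I*pi/5) + 3*exp(2*I*pi/5))*conj(1)]
      = (1/5)[(8) + (1 + 3*exp(-2*I*pi/5) + 2*exp(-4*I*pi/5) + 2*exp(4*I*pi/5)) + (1 + 2*exp(-2*I*pi/5) + 3*exp(-4*I*pi/5) + 2*exp(2*I*pi/5)) + (1 + 2*exp(-2*I*pi/5) + 3*exp(4*I*pi/5) + 2*exp(2*I*pi/5)) + (1 + 2*exp(-4*I*pi/5) + 2*exp(4*I*pi/5) + 3*exp(2*I*pi/5))] = 5/5 = 1
  <chi_rho, chi_1> = (1/5)[1*(8)*conj(1) + 1*(1 + 3*exp(-2*I*pi/5) + 2*exp(-4*I*pi/5) + 2*exp(4*I*pi/5))*conj(exp(2*I*pi/5)) + 1*(1 + 2*exp(-2*I*pi/5) + 3*exp(-4*I*pi/5) + 2*exp(2*I*pi/5))*conj(exp(4*I*pi/5)) + 1*(1 + 2*exp(-2*I*pi/5) + 3*exp(4*I*pi/5) + 2*exp(2*I*pi/5))*conj(exp(-4*I*pi/5)) + 1*(1 + 2*exp(-4*I*pi/5) + 2*exp(4*I*pi/5) + 3*exp(2*I*pi/5))*conj(exp(-2*I*pi/5))]
      = (1/5)[(8) + (3*exp(-4*I*pi/5) + exp(-2*I*pi/5) + 2*exp(4*I*pi/5) + 2*exp(2*I*pi/5)) + (2*exp(-2*I*pi/5) + exp(-4*I*pi/5) + 2*exp(4*I*pi/5) + 3*exp(2*I*pi/5)) + (3*exp(-2*I*pi/5) + 2*exp(-4*I*pi/5) + exp(4*I*pi/5) + 2*exp(2*I*pi/5)) + (2*exp(-2*I*pi/5) + 2*exp(-4*I*pi/5) + exp(2*I*pi/5) + 3*exp(4*I*pi/5))] = 0/5 = 0
  <chi_rho, chi_2> = (1/5)[1*(8)*conj(1) + 1*(1 + 3*exp(-2*I*pi/5) + 2*exp(-4*I*pi/5) + 2*exp(4*I*pi/5))*conj(exp(4*I*pi/5)) + 1*(1 + 2*exp(-2*I*pi/5) + 3*exp(-4*I*pi/5) + 2*exp(2*I*pi/5))*conj(exp(-2*I*pi/5)) + 1*(1 + 2*exp(-2*I*pi/5) + 3*exp(4*I*pi/5) + 2*exp(2*I*pi/5))*conj(exp(2*I*pi/5)) + 1*(1 + 2*exp(-4*I*pi/5) + 2*exp(4*I*pi/5) + 3*exp(2*I*pi/5))*conj(exp(-4*I*pi/5))]
      = (1/5)[(8) + (2 + exp(-4*I*pi/5) + 3*exp(4*I*pi/5) + 2*exp(2*I*pi/5)) + (2 + 3*exp(-2*I*pi/5) + exp(2*I*pi/5) + 2*exp(4*I*pi/5)) + (2 + 2*exp(-4*I*pi/5) + exp(-2*I*pi/5) + 3*exp(2*I*pi/5)) + (2 + 2*exp(-2*I*pi/5) + 3*exp(-4*I*pi/5) + exp(4*I*pi/5))] = 10/5 = 2
  <chi_rho, chi_3> = (1/5)[1*(8)*conj(1) + 1*(1 + 3*exp(-2*I*pi/5) + 2*exp(-4*I*pi/5) + 2*exp(4*I*pi/5))*conj(exp(-4*I*pi/5)) + 1*(1 + 2*exp(-2*I*pi/5) + 3*exp(-4*I*pi/5) + 2*exp(2*I*pi/5))*conj(exp(2*I*pi/5)) + 1*(1 + 2*exp(-2*I*pi/5) + 3*exp(4*I*pi/5) + 2*exp(2*I*pi/5))*conj(exp(-2*I*pi/5)) + 1*(1 + 2*exp(-4*I*pi/5) + 2*exp(4*I*pi/5) + 3*exp(2*I*pi/5))*conj(exp(4*I*pi/5))]
      = (1/5)[(8) + (2 + 2*exp(-2*I*pi/5) + exp(4*I*pi/5) + 3*exp(2*I*pi/5)) + (2 + 2*exp(-4*I*pi/5) + exp(-2*I*pi/5) + 3*exp(4*I*pi/5)) + (2 + 3*exp(-4*I*pi/5) + exp(2*I*pi/5) + 2*exp(4*I*pi/5)) + (2 + 3*exp(-2*I*pi/5) + exp(-4*I*pi/5) + 2*exp(2*I*pi/5))] = 10/5 = 2
  <chi_rho, chi_4> = (1/5)[1*(8)*conj(1) + 1*(1 + 3*exp(-2*I*pi/5) + 2*exp(-4*I*pi/5) + 2*exp(4*I*pi/5))*conj(exp(-2*I*pi/5)) + 1*(1 + 2*exp(-2*I*pi/5) + 3*exp(-4*I*pi/5) + 2*exp(2*I*pi/5))*conj(exp(-4*I*pi/5)) + 1*(1 + 2*exp(-2*I*pi/5) + 3*exp(4*I*pi/5) + 2*exp(2*I*pi/5))*conj(exp(4*I*pi/5)) + 1*(1 + 2*exp(-4*I*pi/5) + 2*exp(4*I*pi/5) + 3*exp(2*I*pi/5))*conj(exp(2*I*pi/5))]
      = (1/5)[(8) + (3 + 2*exp(-2*I*pi/5) + 2*exp(-4*I*pi/5) + exp(2*I*pi/5)) + (3 + 2*exp(-4*I*pi/5) + exp(4*I*pi/5) + 2*exp(2*I*pi/5)) + (3 + 2*exp(-2*I*pi/5) + exp(-4*I*pi/5) + 2*exp(4*I*pi/5)) + (3 + exp(-2*I*pi/5) + 2*exp(4*I*pi/5) + 2*exp(2*I*pi/5))] = 15/5 = 3
(Exp terms are combined using exp(i*s)*conj(exp(i*t)) = exp(i*(s-t)), and sums of them are collapsed using the identity that for every m > 1 the m distinct m-th roots of unity sum to 0, e.g. 1 + exp(2*I*pi/3) + exp(-2*I*pi/3) = 0.)
Dimension check: dim(rho) = sum (mult * dim) = 1*1 + 0*1 + 2*1 + 2*1 + 3*1 = 8 = chi_rho(e) = 8.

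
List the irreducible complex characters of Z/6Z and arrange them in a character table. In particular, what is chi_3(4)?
Character table of Z/6Z (irreps indexed chi_0,...,chi_5 with chi_k(m) = zeta_6^(k*m), zeta_6 = exp(2*pi*i/6)):
  irrep \ class  {0} (size 1)  {1} (size 1)    {2} (size 1)    {3} (size 1)  {4} (size 1)    {5} (size 1)  
  chi_0          1             1               1               1             1               1             
  chi_1          1             exp(I*pi/3)     exp(2*I*pi/3)   -1            exp(-2*I*pi/3)  exp(-I*pi/3)  
  chi_2          1             exp(2*I*pi/3)   exp(-2*I*pi/3)  1             exp(2*I*pi/3)   exp(-2*I*pi/3)
  chi_3          1             -1              1               -1            1               -1            
  chi_4          1             exp(-2*I*pi/3)  exp(2*I*pi/3)   1             exp(-2*I*pi/3)  exp(2*I*pi/3) 
  chi_5          1             exp(-I*pi/3)    exp(-2*I*pi/3)  -1            exp(2*I*pi/3)   exp(I*pi/3)   

Spot check: chi_3(4) = zeta_6^(3*4) = zeta_6^12 = 1.

Reasoning: Z/6Z is abelian, so all 6 irreducible complex representations are 1-dimensional. They are given by chi_k(m) = zeta_6^(k*m) for k = 0,...,5. Row orthogonality: sum_m chi_k(m) conj(chi_l(m)) = 6 * [k = l].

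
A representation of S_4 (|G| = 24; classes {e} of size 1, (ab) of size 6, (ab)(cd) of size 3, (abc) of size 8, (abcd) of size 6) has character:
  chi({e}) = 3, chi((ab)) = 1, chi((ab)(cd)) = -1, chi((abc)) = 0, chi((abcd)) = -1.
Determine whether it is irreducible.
Irreducible: <chi, chi> = 1.

Reasoning: <chi, chi> = (1/|G|) sum_C |C| * |chi(C)|^2 = (1/24)[1*|3|^2 + 6*|1|^2 + 3*|-1|^2 + 8*|0|^2 + 6*|-1|^2]
  = (1/24)[(9) + (6) + (3) + (0) + (6)] = 24/24 = 1.
A character is irreducible iff <chi, chi> = 1, so this representation is irreducible.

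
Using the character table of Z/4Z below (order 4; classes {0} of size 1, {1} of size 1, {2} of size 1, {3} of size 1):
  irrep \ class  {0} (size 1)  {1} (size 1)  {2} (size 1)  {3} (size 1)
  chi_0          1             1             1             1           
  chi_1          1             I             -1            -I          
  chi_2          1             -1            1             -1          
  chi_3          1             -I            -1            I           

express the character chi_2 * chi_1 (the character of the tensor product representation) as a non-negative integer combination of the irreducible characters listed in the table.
chi_2 tensor chi_1 = chi_3 (all other irreducibles have multiplicity 0).

Why: The character of a tensor product is the pointwise product (chi_2 * chi_1)(C) = chi_2(C) * chi_1(C):
  {0}: (1)*(1), {1}: (-1)*(I), {2}: (1)*(-1), {3}: (-1)*(-I)
so (chi_2 * chi_1) takes values
  {0} -> 1, {1} -> -I, {2} -> -1, {3} -> I.
Now take the inner product of this character with each irreducible chi from the table, <chi_2*chi_1, chi> = (1/4) sum_C |C| (chi_2*chi_1)(C) conj(chi(C)):
  <chi_2*chi_1, chi_0> = (1/4)[1*(1)*conj(1) + 1*(-I)*conj(1) + 1*(-1)*conj(1) + 1*(I)*conj(1)]
      = (1/4)[(1) + (-I) + (-1) + (I)] = 0/4 = 0
  <chi_2*chi_1, chi_1> = (1/4)[1*(1)*conj(1) + 1*(-I)*conj(I) + 1*(-1)*conj(-1) + 1*(I)*conj(-I)]
      = (1/4)[(1) + (-1) + (1) + (-1)] = 0/4 = 0
  <chi_2*chi_1, chi_2> = (1/4)[1*(1)*conj(1) + 1*(-I)*conj(-1) + 1*(-1)*conj(1) + 1*(I)*conj(-1)]
      = (1/4)[(1) + (I) + (-1) + (-I)] = 0/4 = 0
  <chi_2*chi_1, chi_3> = (1/4)[1*(1)*conj(1) + 1*(-I)*conj(-I) + 1*(-1)*conj(-1) + 1*(I)*conj(I)]
      = (1/4)[(1) + (1) + (1) + (1)] = 4/4 = 1
(Exp terms are combined using exp(i*s)*conj(exp(i*t)) = exp(i*(s-t)), and sums of them are collapsed using the identity that for every m > 1 the m distinct m-th roots of unity sum to 0, e.g. 1 + exp(2*I*pi/3) + exp(-2*I*pi/3) = 0.)
Hence the multiplicities are chi_3: 1. Dimension check: dim(chi_2)*dim(chi_1) = 1*1 = 1 and sum (mult * dim) = 1*1 = 1.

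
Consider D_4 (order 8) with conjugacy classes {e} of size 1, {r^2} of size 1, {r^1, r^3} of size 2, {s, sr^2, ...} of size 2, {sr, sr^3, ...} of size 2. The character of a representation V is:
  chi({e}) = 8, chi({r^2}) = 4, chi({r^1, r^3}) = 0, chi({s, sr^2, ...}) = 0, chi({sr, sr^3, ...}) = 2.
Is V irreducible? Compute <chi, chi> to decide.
Not irreducible (reducible): <chi, chi> = 11 > 1.

Solution. <chi, chi> = (1/|G|) sum_C |C| * |chi(C)|^2 = (1/8)[1*|8|^2 + 1*|4|^2 + 2*|0|^2 + 2*|0|^2 + 2*|2|^2]
  = (1/8)[(64) + (16) + (0) + (0) + (8)] = 88/8 = 11.
A character is irreducible iff <chi, chi> = 1, so this representation is reducible.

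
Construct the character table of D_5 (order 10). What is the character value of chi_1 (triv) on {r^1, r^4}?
Conjugacy classes: {e} of size 1, {r^1, r^4} of size 2, {r^2, r^3} of size 2, {s, sr, ..., sr^4} of size 5.
Character table:
  irrep \ class              {e} (size 1)  {r^1, r^4} (size 2)  {r^2, r^3} (size 2)  {s, sr, ..., sr^4} (size 5)
  chi_1 (triv)               1             1                    1                    1                          
  chi_2 (sign: r->1, s->-1)  1             1                    1                    -1                         
  chi_3 (2d, j=1)            2             -1/2 + sqrt(5)/2     -sqrt(5)/2 - 1/2     0                          
  chi_4 (2d, j=2)            2             -sqrt(5)/2 - 1/2     -1/2 + sqrt(5)/2     0                          

Spot check: chi_1 (triv) on {r^1, r^4} = 1.

Argument: D_5 has order 2*5 = 10 with 4 conjugacy classes, hence 4 irreducibles. Sum of squared dims 1 + 1 + 4 + 4 = 10 = |G|. Linear characters come from the abelianisation; the 2-dimensional irreps have character r^k -> 2*cos(2*pi*j*k/5), reflections -> 0.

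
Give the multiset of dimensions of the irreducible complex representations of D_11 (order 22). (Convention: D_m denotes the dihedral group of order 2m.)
Dimensions: 1, 1, 2, 2, 2, 2, 2

Derivation: There are 7 irreducibles (= number of conjugacy classes). Their dimensions d_i satisfy sum d_i^2 = |G| = 22: 1 + 1 + 4 + 4 + 4 + 4 + 4 = 22.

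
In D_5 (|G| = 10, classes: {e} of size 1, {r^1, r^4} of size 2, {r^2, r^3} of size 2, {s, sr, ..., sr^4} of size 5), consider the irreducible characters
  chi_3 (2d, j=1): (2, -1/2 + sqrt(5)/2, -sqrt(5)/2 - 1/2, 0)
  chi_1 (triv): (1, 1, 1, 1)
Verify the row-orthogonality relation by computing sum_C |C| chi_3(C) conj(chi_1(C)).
Sum = 0; so <chi_3, chi_1> = 0 (distinct irreducibles are orthogonal).

Derivation: Compute term by term over conjugacy classes (|C| * chi_3(C) * conj(chi_1(C))):
  1*(2)*conj(1) + 2*(-1/2 + sqrt(5)/2)*conj(1) + 2*(-sqrt(5)/2 - 1/2)*conj(1) + 5*(0)*conj(1)
  = (2) + (-1 + sqrt(5)) + (-sqrt(5) - 1) + (0)
  = 0.
Dividing by |G| = 10 gives 0/10 = 0, matching the row-orthogonality relation <chi_3, chi_1> = [chi_3 = chi_1].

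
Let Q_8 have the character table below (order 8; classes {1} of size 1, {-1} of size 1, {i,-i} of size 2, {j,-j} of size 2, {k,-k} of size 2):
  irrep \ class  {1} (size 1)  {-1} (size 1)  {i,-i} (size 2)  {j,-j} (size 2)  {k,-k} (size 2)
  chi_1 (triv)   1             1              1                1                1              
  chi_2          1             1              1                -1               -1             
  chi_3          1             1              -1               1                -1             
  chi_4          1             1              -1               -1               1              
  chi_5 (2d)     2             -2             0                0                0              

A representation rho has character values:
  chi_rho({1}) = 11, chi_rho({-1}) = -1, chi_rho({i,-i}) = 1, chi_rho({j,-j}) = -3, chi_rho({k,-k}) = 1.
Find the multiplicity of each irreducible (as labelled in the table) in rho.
Multiplicities: chi_1: 1, chi_2: 2, chi_3: 0, chi_4: 2, chi_5: 3.

Reasoning: Use <chi_rho, chi> = (1/|G|) sum_C |C| * chi_rho(C) * conj(chi(C)) with |G| = 8 for each irreducible chi in the table:
  <chi_rho, chi_1> = (1/8)[1*(11)*conj(1) + 1*(-1)*conj(1) + 2*(1)*conj(1) + 2*(-3)*conj(1) + 2*(1)*conj(1)]
      = (1/8)[(11) + (-1) + (2) + (-6) + (2)] = 8/8 = 1
  <chi_rho, chi_2> = (1/8)[1*(11)*conj(1) + 1*(-1)*conj(1) + 2*(1)*conj(1) + 2*(-3)*conj(-1) + 2*(1)*conj(-1)]
      = (1/8)[(11) + (-1) + (2) + (6) + (-2)] = 16/8 = 2
  <chi_rho, chi_3> = (1/8)[1*(11)*conj(1) + 1*(-1)*conj(1) + 2*(1)*conj(-1) + 2*(-3)*conj(1) + 2*(1)*conj(-1)]
      = (1/8)[(11) + (-1) + (-2) + (-6) + (-2)] = 0/8 = 0
  <chi_rho, chi_4> = (1/8)[1*(11)*conj(1) + 1*(-1)*conj(1) + 2*(1)*conj(-1) + 2*(-3)*conj(-1) + 2*(1)*conj(1)]
      = (1/8)[(11) + (-1) + (-2) + (6) + (2)] = 16/8 = 2
  <chi_rho, chi_5> = (1/8)[1*(11)*conj(2) + 1*(-1)*conj(-2) + 2*(1)*conj(0) + 2*(-3)*conj(0) + 2*(1)*conj(0)]
      = (1/8)[(22) + (2) + (0) + (0) + (0)] = 24/8 = 3
Dimension check: dim(rho) = sum (mult * dim) = 1*1 + 2*1 + 0*1 + 2*1 + 3*2 = 11 = chi_rho(e) = 11.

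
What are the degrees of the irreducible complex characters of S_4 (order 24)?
Dimensions: 1, 1, 2, 3, 3

Proof sketch: There are 5 irreducibles (= number of conjugacy classes). Their dimensions d_i satisfy sum d_i^2 = |G| = 24: 1 + 1 + 4 + 9 + 9 = 24.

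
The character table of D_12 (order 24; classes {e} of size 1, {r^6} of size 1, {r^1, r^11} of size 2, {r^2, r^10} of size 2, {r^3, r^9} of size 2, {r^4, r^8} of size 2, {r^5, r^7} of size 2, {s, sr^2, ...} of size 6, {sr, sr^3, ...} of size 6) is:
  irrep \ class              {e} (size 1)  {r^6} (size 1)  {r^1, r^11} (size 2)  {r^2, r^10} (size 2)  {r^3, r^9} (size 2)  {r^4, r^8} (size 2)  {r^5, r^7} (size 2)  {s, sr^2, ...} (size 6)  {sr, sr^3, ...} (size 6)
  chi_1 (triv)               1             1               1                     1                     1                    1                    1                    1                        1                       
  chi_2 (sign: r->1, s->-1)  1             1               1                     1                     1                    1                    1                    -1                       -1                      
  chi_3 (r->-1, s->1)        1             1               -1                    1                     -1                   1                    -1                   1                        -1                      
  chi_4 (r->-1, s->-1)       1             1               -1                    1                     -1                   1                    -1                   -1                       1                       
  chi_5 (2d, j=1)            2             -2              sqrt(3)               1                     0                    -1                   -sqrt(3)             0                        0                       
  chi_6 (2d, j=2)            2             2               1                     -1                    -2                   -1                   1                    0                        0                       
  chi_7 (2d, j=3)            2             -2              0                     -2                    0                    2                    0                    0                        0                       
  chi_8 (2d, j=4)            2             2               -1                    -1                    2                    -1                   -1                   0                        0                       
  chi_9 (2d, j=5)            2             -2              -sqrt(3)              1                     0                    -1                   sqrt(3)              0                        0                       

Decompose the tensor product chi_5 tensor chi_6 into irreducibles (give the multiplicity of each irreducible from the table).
chi_5 tensor chi_6 = chi_5 + chi_7 (all other irreducibles have multiplicity 0).

Justification: The character of a tensor product is the pointwise product (chi_5 * chi_6)(C) = chi_5(C) * chi_6(C):
  {e}: (2)*(2), {r^6}: (-2)*(2), {r^1, r^11}: (sqrt(3))*(1), {r^2, r^10}: (1)*(-1), {r^3, r^9}: (0)*(-2), {r^4, r^8}: (-1)*(-1), {r^5, r^7}: (-sqrt(3))*(1), {s, sr^2, ...}: (0)*(0), {sr, sr^3, ...}: (0)*(0)
so (chi_5 * chi_6) takes values
  {e} -> 4, {r^6} -> -4, {r^1, r^11} -> sqrt(3), {r^2, r^10} -> -1, {r^3, r^9} -> 0, {r^4, r^8} -> 1, {r^5, r^7} -> -sqrt(3), {s, sr^2, ...} -> 0, {sr, sr^3, ...} -> 0.
Now take the inner product of this character with each irreducible chi from the table, <chi_5*chi_6, chi> = (1/24) sum_C |C| (chi_5*chi_6)(C) conj(chi(C)):
  <chi_5*chi_6, chi_1> = (1/24)[1*(4)*conj(1) + 1*(-4)*conj(1) + 2*(sqrt(3))*conj(1) + 2*(-1)*conj(1) + 2*(0)*conj(1) + 2*(1)*conj(1) + 2*(-sqrt(3))*conj(1) + 6*(0)*conj(1) + 6*(0)*conj(1)]
      = (1/24)[(4) + (-4) + (2*sqrt(3)) + (-2) + (0) + (2) + (-2*sqrt(3)) + (0) + (0)] = 0/24 = 0
  <chi_5*chi_6, chi_2> = (1/24)[1*(4)*conj(1) + 1*(-4)*conj(1) + 2*(sqrt(3))*conj(1) + 2*(-1)*conj(1) + 2*(0)*conj(1) + 2*(1)*conj(1) + 2*(-sqrt(3))*conj(1) + 6*(0)*conj(-1) + 6*(0)*conj(-1)]
      = (1/24)[(4) + (-4) + (2*sqrt(3)) + (-2) + (0) + (2) + (-2*sqrt(3)) + (0) + (0)] = 0/24 = 0
  <chi_5*chi_6, chi_3> = (1/24)[1*(4)*conj(1) + 1*(-4)*conj(1) + 2*(sqrt(3))*conj(-1) + 2*(-1)*conj(1) + 2*(0)*conj(-1) + 2*(1)*conj(1) + 2*(-sqrt(3))*conj(-1) + 6*(0)*conj(1) + 6*(0)*conj(-1)]
      = (1/24)[(4) + (-4) + (-2*sqrt(3)) + (-2) + (0) + (2) + (2*sqrt(3)) + (0) + (0)] = 0/24 = 0
  <chi_5*chi_6, chi_4> = (1/24)[1*(4)*conj(1) + 1*(-4)*conj(1) + 2*(sqrt(3))*conj(-1) + 2*(-1)*conj(1) + 2*(0)*conj(-1) + 2*(1)*conj(1) + 2*(-sqrt(3))*conj(-1) + 6*(0)*conj(-1) + 6*(0)*conj(1)]
      = (1/24)[(4) + (-4) + (-2*sqrt(3)) + (-2) + (0) + (2) + (2*sqrt(3)) + (0) + (0)] = 0/24 = 0
  <chi_5*chi_6, chi_5> = (1/24)[1*(4)*conj(2) + 1*(-4)*conj(-2) + 2*(sqrt(3))*conj(sqrt(3)) + 2*(-1)*conj(1) + 2*(0)*conj(0) + 2*(1)*conj(-1) + 2*(-sqrt(3))*conj(-sqrt(3)) + 6*(0)*conj(0) + 6*(0)*conj(0)]
      = (1/24)[(8) + (8) + (6) + (-2) + (0) + (-2) + (6) + (0) + (0)] = 24/24 = 1
  <chi_5*chi_6, chi_6> = (1/24)[1*(4)*conj(2) + 1*(-4)*conj(2) + 2*(sqrt(3))*conj(1) + 2*(-1)*conj(-1) + 2*(0)*conj(-2) + 2*(1)*conj(-1) + 2*(-sqrt(3))*conj(1) + 6*(0)*conj(0) + 6*(0)*conj(0)]
      = (1/24)[(8) + (-8) + (2*sqrt(3)) + (2) + (0) + (-2) + (-2*sqrt(3)) + (0) + (0)] = 0/24 = 0
  <chi_5*chi_6, chi_7> = (1/24)[1*(4)*conj(2) + 1*(-4)*conj(-2) + 2*(sqrt(3))*conj(0) + 2*(-1)*conj(-2) + 2*(0)*conj(0) + 2*(1)*conj(2) + 2*(-sqrt(3))*conj(0) + 6*(0)*conj(0) + 6*(0)*conj(0)]
      = (1/24)[(8) + (8) + (0) + (4) + (0) + (4) + (0) + (0) + (0)] = 24/24 = 1
  <chi_5*chi_6, chi_8> = (1/24)[1*(4)*conj(2) + 1*(-4)*conj(2) + 2*(sqrt(3))*conj(-1) + 2*(-1)*conj(-1) + 2*(0)*conj(2) + 2*(1)*conj(-1) + 2*(-sqrt(3))*conj(-1) + 6*(0)*conj(0) + 6*(0)*conj(0)]
      = (1/24)[(8) + (-8) + (-2*sqrt(3)) + (2) + (0) + (-2) + (2*sqrt(3)) + (0) + (0)] = 0/24 = 0
  <chi_5*chi_6, chi_9> = (1/24)[1*(4)*conj(2) + 1*(-4)*conj(-2) + 2*(sqrt(3))*conj(-sqrt(3)) + 2*(-1)*conj(1) + 2*(0)*conj(0) + 2*(1)*conj(-1) + 2*(-sqrt(3))*conj(sqrt(3)) + 6*(0)*conj(0) + 6*(0)*conj(0)]
      = (1/24)[(8) + (8) + (-6) + (-2) + (0) + (-2) + (-6) + (0) + (0)] = 0/24 = 0
Hence the multiplicities are chi_5: 1, chi_7: 1. Dimension check: dim(chi_5)*dim(chi_6) = 2*2 = 4 and sum (mult * dim) = 1*2 + 1*2 = 4.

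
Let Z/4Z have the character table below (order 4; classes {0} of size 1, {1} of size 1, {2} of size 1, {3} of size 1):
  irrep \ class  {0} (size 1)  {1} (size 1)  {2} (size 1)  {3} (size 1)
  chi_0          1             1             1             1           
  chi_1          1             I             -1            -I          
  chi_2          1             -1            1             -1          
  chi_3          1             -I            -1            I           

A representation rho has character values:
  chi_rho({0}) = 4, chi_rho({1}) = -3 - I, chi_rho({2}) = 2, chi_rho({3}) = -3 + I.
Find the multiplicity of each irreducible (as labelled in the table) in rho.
Multiplicities: chi_0: 0, chi_1: 0, chi_2: 3, chi_3: 1.

Details: Use <chi_rho, chi> = (1/|G|) sum_C |C| * chi_rho(C) * conj(chi(C)) with |G| = 4 for each irreducible chi in the table:
  <chi_rho, chi_0> = (1/4)[1*(4)*conj(1) + 1*(-3 - I)*conj(1) + 1*(2)*conj(1) + 1*(-3 + I)*conj(1)]
      = (1/4)[(4) + (-3 - I) + (2) + (-3 + I)] = 0/4 = 0
  <chi_rho, chi_1> = (1/4)[1*(4)*conj(1) + 1*(-3 - I)*conj(I) + 1*(2)*conj(-1) + 1*(-3 + I)*conj(-I)]
      = (1/4)[(4) + (-1 + 3*I) + (-2) + (-1 - 3*I)] = 0/4 = 0
  <chi_rho, chi_2> = (1/4)[1*(4)*conj(1) + 1*(-3 - I)*conj(-1) + 1*(2)*conj(1) + 1*(-3 + I)*conj(-1)]
      = (1/4)[(4) + (3 + I) + (2) + (3 - I)] = 12/4 = 3
  <chi_rho, chi_3> = (1/4)[1*(4)*conj(1) + 1*(-3 - I)*conj(-I) + 1*(2)*conj(-1) + 1*(-3 + I)*conj(I)]
      = (1/4)[(4) + (1 - 3*I) + (-2) + (1 + 3*I)] = 4/4 = 1
(Exp terms are combined using exp(i*s)*conj(exp(i*t)) = exp(i*(s-t)), and sums of them are collapsed using the identity that for every m > 1 the m distinct m-th roots of unity sum to 0, e.g. 1 + exp(2*I*pi/3) + exp(-2*I*pi/3) = 0.)
Dimension check: dim(rho) = sum (mult * dim) = 0*1 + 0*1 + 3*1 + 1*1 = 4 = chi_rho(e) = 4.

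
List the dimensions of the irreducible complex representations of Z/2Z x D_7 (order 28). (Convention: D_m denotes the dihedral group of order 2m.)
Dimensions: 1, 1, 1, 1, 2, 2, 2, 2, 2, 2

Reasoning: There are 10 irreducibles (= number of conjugacy classes). Their dimensions d_i satisfy sum d_i^2 = |G| = 28: 1 + 1 + 1 + 1 + 4 + 4 + 4 + 4 + 4 + 4 = 28. (For the product with Z/2Z: each of the 2 1-dim characters of Z/2Z tensors with each irrep of D_7, giving 2 copies of each D_7-dimension.)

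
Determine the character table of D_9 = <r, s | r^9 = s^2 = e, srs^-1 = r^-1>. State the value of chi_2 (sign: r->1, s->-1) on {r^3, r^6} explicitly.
Conjugacy classes: {e} of size 1, {r^1, r^8} of size 2, {r^2, r^7} of size 2, {r^3, r^6} of size 2, {r^4, r^5} of size 2, {s, sr, ..., sr^8} of size 9.
Character table:
  irrep \ class              {e} (size 1)  {r^1, r^8} (size 2)  {r^2, r^7} (size 2)  {r^3, r^6} (size 2)  {r^4, r^5} (size 2)  {s, sr, ..., sr^8} (size 9)
  chi_1 (triv)               1             1                    1                    1                    1                    1                          
  chi_2 (sign: r->1, s->-1)  1             1                    1                    1                    1                    -1                         
  chi_3 (2d, j=1)            2             2*cos(2*pi/9)        2*cos(4*pi/9)        -1                   -2*cos(pi/9)         0                          
  chi_4 (2d, j=2)            2             2*cos(4*pi/9)        -2*cos(pi/9)         -1                   2*cos(2*pi/9)        0                          
  chi_5 (2d, j=3)            2             -1                   -1                   2                    -1                   0                          
  chi_6 (2d, j=4)            2             -2*cos(pi/9)         2*cos(2*pi/9)        -1                   2*cos(4*pi/9)        0                          

Spot check: chi_2 (sign: r->1, s->-1) on {r^3, r^6} = 1.

Explanation: D_9 has order 2*9 = 18 with 6 conjugacy classes, hence 6 irreducibles. Sum of squared dims 1 + 1 + 4 + 4 + 4 + 4 = 18 = |G|. Linear characters come from the abelianisation; the 2-dimensional irreps have character r^k -> 2*cos(2*pi*j*k/9), reflections -> 0.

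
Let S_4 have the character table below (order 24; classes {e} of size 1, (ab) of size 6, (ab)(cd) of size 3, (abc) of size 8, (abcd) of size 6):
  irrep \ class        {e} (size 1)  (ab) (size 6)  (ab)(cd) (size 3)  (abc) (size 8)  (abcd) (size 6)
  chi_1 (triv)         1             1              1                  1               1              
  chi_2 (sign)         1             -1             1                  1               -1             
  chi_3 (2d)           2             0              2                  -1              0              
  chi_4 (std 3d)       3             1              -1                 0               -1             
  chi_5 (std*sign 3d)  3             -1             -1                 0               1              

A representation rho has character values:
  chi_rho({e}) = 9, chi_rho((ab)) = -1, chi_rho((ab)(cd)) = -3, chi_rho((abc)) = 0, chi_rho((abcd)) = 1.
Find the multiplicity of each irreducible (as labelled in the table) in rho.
Multiplicities: chi_1: 0, chi_2: 0, chi_3: 0, chi_4: 1, chi_5: 2.

Solution. Use <chi_rho, chi> = (1/|G|) sum_C |C| * chi_rho(C) * conj(chi(C)) with |G| = 24 for each irreducible chi in the table:
  <chi_rho, chi_1> = (1/24)[1*(9)*conj(1) + 6*(-1)*conj(1) + 3*(-3)*conj(1) + 8*(0)*conj(1) + 6*(1)*conj(1)]
      = (1/24)[(9) + (-6) + (-9) + (0) + (6)] = 0/24 = 0
  <chi_rho, chi_2> = (1/24)[1*(9)*conj(1) + 6*(-1)*conj(-1) + 3*(-3)*conj(1) + 8*(0)*conj(1) + 6*(1)*conj(-1)]
      = (1/24)[(9) + (6) + (-9) + (0) + (-6)] = 0/24 = 0
  <chi_rho, chi_3> = (1/24)[1*(9)*conj(2) + 6*(-1)*conj(0) + 3*(-3)*conj(2) + 8*(0)*conj(-1) + 6*(1)*conj(0)]
      = (1/24)[(18) + (0) + (-18) + (0) + (0)] = 0/24 = 0
  <chi_rho, chi_4> = (1/24)[1*(9)*conj(3) + 6*(-1)*conj(1) + 3*(-3)*conj(-1) + 8*(0)*conj(0) + 6*(1)*conj(-1)]
      = (1/24)[(27) + (-6) + (9) + (0) + (-6)] = 24/24 = 1
  <chi_rho, chi_5> = (1/24)[1*(9)*conj(3) + 6*(-1)*conj(-1) + 3*(-3)*conj(-1) + 8*(0)*conj(0) + 6*(1)*conj(1)]
      = (1/24)[(27) + (6) + (9) + (0) + (6)] = 48/24 = 2
Dimension check: dim(rho) = sum (mult * dim) = 0*1 + 0*1 + 0*2 + 1*3 + 2*3 = 9 = chi_rho(e) = 9.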